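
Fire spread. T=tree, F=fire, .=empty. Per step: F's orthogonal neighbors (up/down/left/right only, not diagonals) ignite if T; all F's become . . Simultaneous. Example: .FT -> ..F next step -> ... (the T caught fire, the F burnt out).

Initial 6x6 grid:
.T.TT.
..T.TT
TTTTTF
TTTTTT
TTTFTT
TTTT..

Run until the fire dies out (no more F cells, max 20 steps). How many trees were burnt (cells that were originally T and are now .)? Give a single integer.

Answer: 25

Derivation:
Step 1: +7 fires, +2 burnt (F count now 7)
Step 2: +7 fires, +7 burnt (F count now 7)
Step 3: +5 fires, +7 burnt (F count now 5)
Step 4: +5 fires, +5 burnt (F count now 5)
Step 5: +1 fires, +5 burnt (F count now 1)
Step 6: +0 fires, +1 burnt (F count now 0)
Fire out after step 6
Initially T: 26, now '.': 35
Total burnt (originally-T cells now '.'): 25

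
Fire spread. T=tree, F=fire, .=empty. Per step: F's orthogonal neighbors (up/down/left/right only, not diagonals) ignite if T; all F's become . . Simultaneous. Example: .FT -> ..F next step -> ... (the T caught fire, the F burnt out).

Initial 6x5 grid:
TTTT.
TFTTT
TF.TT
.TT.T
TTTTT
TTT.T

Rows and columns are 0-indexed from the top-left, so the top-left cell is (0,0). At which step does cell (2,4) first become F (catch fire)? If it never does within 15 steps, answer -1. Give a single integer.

Step 1: cell (2,4)='T' (+5 fires, +2 burnt)
Step 2: cell (2,4)='T' (+5 fires, +5 burnt)
Step 3: cell (2,4)='T' (+6 fires, +5 burnt)
Step 4: cell (2,4)='F' (+4 fires, +6 burnt)
  -> target ignites at step 4
Step 5: cell (2,4)='.' (+2 fires, +4 burnt)
Step 6: cell (2,4)='.' (+1 fires, +2 burnt)
Step 7: cell (2,4)='.' (+0 fires, +1 burnt)
  fire out at step 7

4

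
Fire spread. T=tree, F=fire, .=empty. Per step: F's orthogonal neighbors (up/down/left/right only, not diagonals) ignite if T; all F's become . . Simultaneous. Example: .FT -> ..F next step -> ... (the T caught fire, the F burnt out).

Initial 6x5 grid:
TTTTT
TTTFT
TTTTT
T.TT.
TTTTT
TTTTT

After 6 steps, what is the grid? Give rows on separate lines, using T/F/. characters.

Step 1: 4 trees catch fire, 1 burn out
  TTTFT
  TTF.F
  TTTFT
  T.TT.
  TTTTT
  TTTTT
Step 2: 6 trees catch fire, 4 burn out
  TTF.F
  TF...
  TTF.F
  T.TF.
  TTTTT
  TTTTT
Step 3: 5 trees catch fire, 6 burn out
  TF...
  F....
  TF...
  T.F..
  TTTFT
  TTTTT
Step 4: 5 trees catch fire, 5 burn out
  F....
  .....
  F....
  T....
  TTF.F
  TTTFT
Step 5: 4 trees catch fire, 5 burn out
  .....
  .....
  .....
  F....
  TF...
  TTF.F
Step 6: 2 trees catch fire, 4 burn out
  .....
  .....
  .....
  .....
  F....
  TF...

.....
.....
.....
.....
F....
TF...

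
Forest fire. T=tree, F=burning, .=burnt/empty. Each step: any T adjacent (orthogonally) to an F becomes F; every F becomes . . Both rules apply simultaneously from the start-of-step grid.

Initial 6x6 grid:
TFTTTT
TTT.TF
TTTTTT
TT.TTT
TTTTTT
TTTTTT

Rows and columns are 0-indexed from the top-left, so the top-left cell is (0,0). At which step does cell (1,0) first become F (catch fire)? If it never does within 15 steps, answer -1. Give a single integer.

Step 1: cell (1,0)='T' (+6 fires, +2 burnt)
Step 2: cell (1,0)='F' (+7 fires, +6 burnt)
  -> target ignites at step 2
Step 3: cell (1,0)='.' (+6 fires, +7 burnt)
Step 4: cell (1,0)='.' (+5 fires, +6 burnt)
Step 5: cell (1,0)='.' (+5 fires, +5 burnt)
Step 6: cell (1,0)='.' (+3 fires, +5 burnt)
Step 7: cell (1,0)='.' (+0 fires, +3 burnt)
  fire out at step 7

2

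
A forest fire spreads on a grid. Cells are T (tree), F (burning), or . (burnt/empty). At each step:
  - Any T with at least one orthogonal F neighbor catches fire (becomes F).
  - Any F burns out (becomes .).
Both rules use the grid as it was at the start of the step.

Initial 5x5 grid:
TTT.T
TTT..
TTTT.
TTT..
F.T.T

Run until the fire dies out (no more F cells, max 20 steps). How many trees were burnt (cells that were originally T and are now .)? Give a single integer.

Step 1: +1 fires, +1 burnt (F count now 1)
Step 2: +2 fires, +1 burnt (F count now 2)
Step 3: +3 fires, +2 burnt (F count now 3)
Step 4: +4 fires, +3 burnt (F count now 4)
Step 5: +3 fires, +4 burnt (F count now 3)
Step 6: +1 fires, +3 burnt (F count now 1)
Step 7: +0 fires, +1 burnt (F count now 0)
Fire out after step 7
Initially T: 16, now '.': 23
Total burnt (originally-T cells now '.'): 14

Answer: 14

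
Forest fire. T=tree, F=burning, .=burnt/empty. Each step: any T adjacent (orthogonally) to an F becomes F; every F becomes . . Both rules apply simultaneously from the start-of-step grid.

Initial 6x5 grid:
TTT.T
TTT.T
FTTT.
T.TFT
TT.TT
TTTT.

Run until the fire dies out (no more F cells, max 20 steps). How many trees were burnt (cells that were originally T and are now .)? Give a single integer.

Answer: 20

Derivation:
Step 1: +7 fires, +2 burnt (F count now 7)
Step 2: +6 fires, +7 burnt (F count now 6)
Step 3: +5 fires, +6 burnt (F count now 5)
Step 4: +2 fires, +5 burnt (F count now 2)
Step 5: +0 fires, +2 burnt (F count now 0)
Fire out after step 5
Initially T: 22, now '.': 28
Total burnt (originally-T cells now '.'): 20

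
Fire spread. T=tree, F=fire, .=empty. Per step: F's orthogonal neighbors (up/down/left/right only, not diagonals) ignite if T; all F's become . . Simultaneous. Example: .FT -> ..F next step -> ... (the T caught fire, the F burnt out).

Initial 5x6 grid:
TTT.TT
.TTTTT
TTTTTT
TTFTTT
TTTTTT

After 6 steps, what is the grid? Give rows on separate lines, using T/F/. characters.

Step 1: 4 trees catch fire, 1 burn out
  TTT.TT
  .TTTTT
  TTFTTT
  TF.FTT
  TTFTTT
Step 2: 7 trees catch fire, 4 burn out
  TTT.TT
  .TFTTT
  TF.FTT
  F...FT
  TF.FTT
Step 3: 8 trees catch fire, 7 burn out
  TTF.TT
  .F.FTT
  F...FT
  .....F
  F...FT
Step 4: 4 trees catch fire, 8 burn out
  TF..TT
  ....FT
  .....F
  ......
  .....F
Step 5: 3 trees catch fire, 4 burn out
  F...FT
  .....F
  ......
  ......
  ......
Step 6: 1 trees catch fire, 3 burn out
  .....F
  ......
  ......
  ......
  ......

.....F
......
......
......
......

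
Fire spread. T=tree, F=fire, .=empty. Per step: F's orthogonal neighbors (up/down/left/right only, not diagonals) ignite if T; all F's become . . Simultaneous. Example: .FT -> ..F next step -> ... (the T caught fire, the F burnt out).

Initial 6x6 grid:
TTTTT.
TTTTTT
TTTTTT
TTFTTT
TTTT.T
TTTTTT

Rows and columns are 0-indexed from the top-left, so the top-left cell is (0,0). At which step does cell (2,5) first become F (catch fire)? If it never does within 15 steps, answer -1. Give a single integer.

Step 1: cell (2,5)='T' (+4 fires, +1 burnt)
Step 2: cell (2,5)='T' (+8 fires, +4 burnt)
Step 3: cell (2,5)='T' (+9 fires, +8 burnt)
Step 4: cell (2,5)='F' (+8 fires, +9 burnt)
  -> target ignites at step 4
Step 5: cell (2,5)='.' (+4 fires, +8 burnt)
Step 6: cell (2,5)='.' (+0 fires, +4 burnt)
  fire out at step 6

4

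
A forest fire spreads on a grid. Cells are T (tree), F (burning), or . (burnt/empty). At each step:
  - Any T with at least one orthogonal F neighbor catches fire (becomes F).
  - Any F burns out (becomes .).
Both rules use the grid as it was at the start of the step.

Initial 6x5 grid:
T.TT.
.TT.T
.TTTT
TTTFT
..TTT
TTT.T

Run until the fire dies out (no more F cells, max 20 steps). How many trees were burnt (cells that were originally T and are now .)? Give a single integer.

Step 1: +4 fires, +1 burnt (F count now 4)
Step 2: +5 fires, +4 burnt (F count now 5)
Step 3: +6 fires, +5 burnt (F count now 6)
Step 4: +3 fires, +6 burnt (F count now 3)
Step 5: +2 fires, +3 burnt (F count now 2)
Step 6: +0 fires, +2 burnt (F count now 0)
Fire out after step 6
Initially T: 21, now '.': 29
Total burnt (originally-T cells now '.'): 20

Answer: 20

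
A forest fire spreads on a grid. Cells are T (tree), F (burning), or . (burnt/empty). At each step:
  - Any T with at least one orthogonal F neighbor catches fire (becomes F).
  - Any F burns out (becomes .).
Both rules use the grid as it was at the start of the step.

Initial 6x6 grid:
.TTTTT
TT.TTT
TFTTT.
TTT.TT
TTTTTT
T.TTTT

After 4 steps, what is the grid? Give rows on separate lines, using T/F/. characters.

Step 1: 4 trees catch fire, 1 burn out
  .TTTTT
  TF.TTT
  F.FTT.
  TFT.TT
  TTTTTT
  T.TTTT
Step 2: 6 trees catch fire, 4 burn out
  .FTTTT
  F..TTT
  ...FT.
  F.F.TT
  TFTTTT
  T.TTTT
Step 3: 5 trees catch fire, 6 burn out
  ..FTTT
  ...FTT
  ....F.
  ....TT
  F.FTTT
  T.TTTT
Step 4: 6 trees catch fire, 5 burn out
  ...FTT
  ....FT
  ......
  ....FT
  ...FTT
  F.FTTT

...FTT
....FT
......
....FT
...FTT
F.FTTT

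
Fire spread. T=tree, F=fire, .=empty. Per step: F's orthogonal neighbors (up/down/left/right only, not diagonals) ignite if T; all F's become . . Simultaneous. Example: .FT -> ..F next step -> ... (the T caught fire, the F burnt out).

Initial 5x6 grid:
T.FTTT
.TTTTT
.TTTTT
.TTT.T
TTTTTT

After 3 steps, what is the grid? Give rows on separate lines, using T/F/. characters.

Step 1: 2 trees catch fire, 1 burn out
  T..FTT
  .TFTTT
  .TTTTT
  .TTT.T
  TTTTTT
Step 2: 4 trees catch fire, 2 burn out
  T...FT
  .F.FTT
  .TFTTT
  .TTT.T
  TTTTTT
Step 3: 5 trees catch fire, 4 burn out
  T....F
  ....FT
  .F.FTT
  .TFT.T
  TTTTTT

T....F
....FT
.F.FTT
.TFT.T
TTTTTT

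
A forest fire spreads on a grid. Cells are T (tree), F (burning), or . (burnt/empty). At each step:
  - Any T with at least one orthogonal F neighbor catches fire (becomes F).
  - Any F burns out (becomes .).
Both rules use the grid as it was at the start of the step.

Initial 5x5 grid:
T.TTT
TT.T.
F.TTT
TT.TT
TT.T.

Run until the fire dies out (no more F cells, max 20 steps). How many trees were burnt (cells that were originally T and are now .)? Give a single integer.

Answer: 7

Derivation:
Step 1: +2 fires, +1 burnt (F count now 2)
Step 2: +4 fires, +2 burnt (F count now 4)
Step 3: +1 fires, +4 burnt (F count now 1)
Step 4: +0 fires, +1 burnt (F count now 0)
Fire out after step 4
Initially T: 17, now '.': 15
Total burnt (originally-T cells now '.'): 7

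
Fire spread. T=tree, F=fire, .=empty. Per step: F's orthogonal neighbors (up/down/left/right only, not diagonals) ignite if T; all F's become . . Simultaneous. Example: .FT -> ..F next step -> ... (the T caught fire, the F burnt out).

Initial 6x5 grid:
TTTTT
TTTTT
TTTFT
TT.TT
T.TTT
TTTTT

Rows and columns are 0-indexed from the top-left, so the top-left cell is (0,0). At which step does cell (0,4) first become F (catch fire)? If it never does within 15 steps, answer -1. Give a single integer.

Step 1: cell (0,4)='T' (+4 fires, +1 burnt)
Step 2: cell (0,4)='T' (+6 fires, +4 burnt)
Step 3: cell (0,4)='F' (+8 fires, +6 burnt)
  -> target ignites at step 3
Step 4: cell (0,4)='.' (+5 fires, +8 burnt)
Step 5: cell (0,4)='.' (+3 fires, +5 burnt)
Step 6: cell (0,4)='.' (+1 fires, +3 burnt)
Step 7: cell (0,4)='.' (+0 fires, +1 burnt)
  fire out at step 7

3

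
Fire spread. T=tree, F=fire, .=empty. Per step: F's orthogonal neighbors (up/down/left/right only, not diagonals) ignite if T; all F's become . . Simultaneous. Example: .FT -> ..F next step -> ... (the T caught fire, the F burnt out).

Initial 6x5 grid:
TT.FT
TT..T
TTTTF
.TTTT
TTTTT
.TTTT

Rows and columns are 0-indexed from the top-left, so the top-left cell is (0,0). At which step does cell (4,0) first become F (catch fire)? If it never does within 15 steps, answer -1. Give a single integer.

Step 1: cell (4,0)='T' (+4 fires, +2 burnt)
Step 2: cell (4,0)='T' (+3 fires, +4 burnt)
Step 3: cell (4,0)='T' (+4 fires, +3 burnt)
Step 4: cell (4,0)='T' (+5 fires, +4 burnt)
Step 5: cell (4,0)='T' (+4 fires, +5 burnt)
Step 6: cell (4,0)='F' (+3 fires, +4 burnt)
  -> target ignites at step 6
Step 7: cell (4,0)='.' (+0 fires, +3 burnt)
  fire out at step 7

6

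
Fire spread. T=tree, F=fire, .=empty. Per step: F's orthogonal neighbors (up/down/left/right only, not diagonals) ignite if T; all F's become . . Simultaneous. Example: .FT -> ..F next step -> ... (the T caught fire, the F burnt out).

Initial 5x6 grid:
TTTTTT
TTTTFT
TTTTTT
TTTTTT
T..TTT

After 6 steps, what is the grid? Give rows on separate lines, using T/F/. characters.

Step 1: 4 trees catch fire, 1 burn out
  TTTTFT
  TTTF.F
  TTTTFT
  TTTTTT
  T..TTT
Step 2: 6 trees catch fire, 4 burn out
  TTTF.F
  TTF...
  TTTF.F
  TTTTFT
  T..TTT
Step 3: 6 trees catch fire, 6 burn out
  TTF...
  TF....
  TTF...
  TTTF.F
  T..TFT
Step 4: 6 trees catch fire, 6 burn out
  TF....
  F.....
  TF....
  TTF...
  T..F.F
Step 5: 3 trees catch fire, 6 burn out
  F.....
  ......
  F.....
  TF....
  T.....
Step 6: 1 trees catch fire, 3 burn out
  ......
  ......
  ......
  F.....
  T.....

......
......
......
F.....
T.....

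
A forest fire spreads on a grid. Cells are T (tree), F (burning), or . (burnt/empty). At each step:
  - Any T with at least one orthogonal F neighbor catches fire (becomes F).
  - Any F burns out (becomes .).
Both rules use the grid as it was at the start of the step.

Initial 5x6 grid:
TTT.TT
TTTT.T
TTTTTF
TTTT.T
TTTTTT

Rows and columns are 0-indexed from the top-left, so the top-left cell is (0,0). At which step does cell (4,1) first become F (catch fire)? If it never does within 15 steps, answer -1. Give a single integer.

Step 1: cell (4,1)='T' (+3 fires, +1 burnt)
Step 2: cell (4,1)='T' (+3 fires, +3 burnt)
Step 3: cell (4,1)='T' (+5 fires, +3 burnt)
Step 4: cell (4,1)='T' (+4 fires, +5 burnt)
Step 5: cell (4,1)='T' (+5 fires, +4 burnt)
Step 6: cell (4,1)='F' (+4 fires, +5 burnt)
  -> target ignites at step 6
Step 7: cell (4,1)='.' (+2 fires, +4 burnt)
Step 8: cell (4,1)='.' (+0 fires, +2 burnt)
  fire out at step 8

6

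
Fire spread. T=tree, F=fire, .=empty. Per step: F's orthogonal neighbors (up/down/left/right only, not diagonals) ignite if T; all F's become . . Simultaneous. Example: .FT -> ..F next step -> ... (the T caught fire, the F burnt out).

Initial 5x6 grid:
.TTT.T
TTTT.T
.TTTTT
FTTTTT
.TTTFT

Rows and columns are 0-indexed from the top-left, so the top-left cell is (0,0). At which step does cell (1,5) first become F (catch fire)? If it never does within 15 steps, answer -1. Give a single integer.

Step 1: cell (1,5)='T' (+4 fires, +2 burnt)
Step 2: cell (1,5)='T' (+7 fires, +4 burnt)
Step 3: cell (1,5)='T' (+4 fires, +7 burnt)
Step 4: cell (1,5)='F' (+5 fires, +4 burnt)
  -> target ignites at step 4
Step 5: cell (1,5)='.' (+3 fires, +5 burnt)
Step 6: cell (1,5)='.' (+0 fires, +3 burnt)
  fire out at step 6

4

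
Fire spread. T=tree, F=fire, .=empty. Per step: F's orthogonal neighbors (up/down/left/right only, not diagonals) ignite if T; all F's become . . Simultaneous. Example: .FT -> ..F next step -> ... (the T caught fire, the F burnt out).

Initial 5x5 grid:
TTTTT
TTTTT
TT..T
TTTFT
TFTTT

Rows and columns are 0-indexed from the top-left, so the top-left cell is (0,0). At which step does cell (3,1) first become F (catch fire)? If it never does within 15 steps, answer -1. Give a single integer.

Step 1: cell (3,1)='F' (+6 fires, +2 burnt)
  -> target ignites at step 1
Step 2: cell (3,1)='.' (+4 fires, +6 burnt)
Step 3: cell (3,1)='.' (+3 fires, +4 burnt)
Step 4: cell (3,1)='.' (+5 fires, +3 burnt)
Step 5: cell (3,1)='.' (+3 fires, +5 burnt)
Step 6: cell (3,1)='.' (+0 fires, +3 burnt)
  fire out at step 6

1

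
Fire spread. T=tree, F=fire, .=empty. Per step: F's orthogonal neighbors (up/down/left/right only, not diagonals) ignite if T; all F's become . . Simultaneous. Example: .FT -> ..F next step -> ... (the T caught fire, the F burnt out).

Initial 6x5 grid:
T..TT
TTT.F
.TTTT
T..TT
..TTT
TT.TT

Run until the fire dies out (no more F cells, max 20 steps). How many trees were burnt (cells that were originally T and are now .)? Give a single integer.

Answer: 17

Derivation:
Step 1: +2 fires, +1 burnt (F count now 2)
Step 2: +3 fires, +2 burnt (F count now 3)
Step 3: +3 fires, +3 burnt (F count now 3)
Step 4: +4 fires, +3 burnt (F count now 4)
Step 5: +3 fires, +4 burnt (F count now 3)
Step 6: +1 fires, +3 burnt (F count now 1)
Step 7: +1 fires, +1 burnt (F count now 1)
Step 8: +0 fires, +1 burnt (F count now 0)
Fire out after step 8
Initially T: 20, now '.': 27
Total burnt (originally-T cells now '.'): 17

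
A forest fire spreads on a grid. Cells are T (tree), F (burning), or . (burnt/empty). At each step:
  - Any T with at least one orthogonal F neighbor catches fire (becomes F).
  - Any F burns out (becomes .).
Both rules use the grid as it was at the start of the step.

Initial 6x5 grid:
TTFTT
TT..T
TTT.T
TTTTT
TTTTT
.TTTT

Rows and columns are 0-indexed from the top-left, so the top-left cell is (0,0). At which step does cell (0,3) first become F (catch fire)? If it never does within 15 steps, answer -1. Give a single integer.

Step 1: cell (0,3)='F' (+2 fires, +1 burnt)
  -> target ignites at step 1
Step 2: cell (0,3)='.' (+3 fires, +2 burnt)
Step 3: cell (0,3)='.' (+3 fires, +3 burnt)
Step 4: cell (0,3)='.' (+4 fires, +3 burnt)
Step 5: cell (0,3)='.' (+4 fires, +4 burnt)
Step 6: cell (0,3)='.' (+5 fires, +4 burnt)
Step 7: cell (0,3)='.' (+3 fires, +5 burnt)
Step 8: cell (0,3)='.' (+1 fires, +3 burnt)
Step 9: cell (0,3)='.' (+0 fires, +1 burnt)
  fire out at step 9

1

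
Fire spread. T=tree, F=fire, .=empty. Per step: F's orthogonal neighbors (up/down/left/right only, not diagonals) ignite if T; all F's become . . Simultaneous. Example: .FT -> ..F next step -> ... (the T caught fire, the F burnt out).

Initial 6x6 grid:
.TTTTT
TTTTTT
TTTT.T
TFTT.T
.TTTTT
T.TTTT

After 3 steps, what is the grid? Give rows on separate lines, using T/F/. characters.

Step 1: 4 trees catch fire, 1 burn out
  .TTTTT
  TTTTTT
  TFTT.T
  F.FT.T
  .FTTTT
  T.TTTT
Step 2: 5 trees catch fire, 4 burn out
  .TTTTT
  TFTTTT
  F.FT.T
  ...F.T
  ..FTTT
  T.TTTT
Step 3: 6 trees catch fire, 5 burn out
  .FTTTT
  F.FTTT
  ...F.T
  .....T
  ...FTT
  T.FTTT

.FTTTT
F.FTTT
...F.T
.....T
...FTT
T.FTTT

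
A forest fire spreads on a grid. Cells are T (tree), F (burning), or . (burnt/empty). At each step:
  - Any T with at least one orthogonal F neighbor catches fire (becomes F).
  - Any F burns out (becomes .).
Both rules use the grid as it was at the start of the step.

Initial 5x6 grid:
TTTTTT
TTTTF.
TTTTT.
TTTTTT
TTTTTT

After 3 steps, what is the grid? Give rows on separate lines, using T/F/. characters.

Step 1: 3 trees catch fire, 1 burn out
  TTTTFT
  TTTF..
  TTTTF.
  TTTTTT
  TTTTTT
Step 2: 5 trees catch fire, 3 burn out
  TTTF.F
  TTF...
  TTTF..
  TTTTFT
  TTTTTT
Step 3: 6 trees catch fire, 5 burn out
  TTF...
  TF....
  TTF...
  TTTF.F
  TTTTFT

TTF...
TF....
TTF...
TTTF.F
TTTTFT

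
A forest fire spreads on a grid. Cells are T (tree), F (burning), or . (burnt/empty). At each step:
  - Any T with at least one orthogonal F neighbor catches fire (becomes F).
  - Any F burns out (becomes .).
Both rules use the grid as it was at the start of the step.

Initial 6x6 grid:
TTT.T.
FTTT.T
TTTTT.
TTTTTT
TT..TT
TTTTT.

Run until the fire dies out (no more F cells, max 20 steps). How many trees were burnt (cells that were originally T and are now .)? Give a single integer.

Step 1: +3 fires, +1 burnt (F count now 3)
Step 2: +4 fires, +3 burnt (F count now 4)
Step 3: +5 fires, +4 burnt (F count now 5)
Step 4: +4 fires, +5 burnt (F count now 4)
Step 5: +3 fires, +4 burnt (F count now 3)
Step 6: +2 fires, +3 burnt (F count now 2)
Step 7: +3 fires, +2 burnt (F count now 3)
Step 8: +2 fires, +3 burnt (F count now 2)
Step 9: +0 fires, +2 burnt (F count now 0)
Fire out after step 9
Initially T: 28, now '.': 34
Total burnt (originally-T cells now '.'): 26

Answer: 26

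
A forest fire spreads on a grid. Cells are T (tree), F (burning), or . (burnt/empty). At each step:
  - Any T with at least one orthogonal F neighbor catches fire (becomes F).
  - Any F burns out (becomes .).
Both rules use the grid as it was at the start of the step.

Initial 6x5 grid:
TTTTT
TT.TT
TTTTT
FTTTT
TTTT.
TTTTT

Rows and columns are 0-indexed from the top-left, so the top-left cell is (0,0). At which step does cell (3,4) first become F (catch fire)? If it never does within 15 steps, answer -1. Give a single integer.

Step 1: cell (3,4)='T' (+3 fires, +1 burnt)
Step 2: cell (3,4)='T' (+5 fires, +3 burnt)
Step 3: cell (3,4)='T' (+6 fires, +5 burnt)
Step 4: cell (3,4)='F' (+5 fires, +6 burnt)
  -> target ignites at step 4
Step 5: cell (3,4)='.' (+4 fires, +5 burnt)
Step 6: cell (3,4)='.' (+3 fires, +4 burnt)
Step 7: cell (3,4)='.' (+1 fires, +3 burnt)
Step 8: cell (3,4)='.' (+0 fires, +1 burnt)
  fire out at step 8

4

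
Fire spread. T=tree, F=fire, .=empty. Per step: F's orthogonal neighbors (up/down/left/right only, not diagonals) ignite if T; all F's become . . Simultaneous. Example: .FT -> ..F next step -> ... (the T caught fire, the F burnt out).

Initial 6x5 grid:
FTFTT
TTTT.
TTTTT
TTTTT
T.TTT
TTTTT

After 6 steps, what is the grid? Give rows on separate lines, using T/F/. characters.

Step 1: 4 trees catch fire, 2 burn out
  .F.FT
  FTFT.
  TTTTT
  TTTTT
  T.TTT
  TTTTT
Step 2: 5 trees catch fire, 4 burn out
  ....F
  .F.F.
  FTFTT
  TTTTT
  T.TTT
  TTTTT
Step 3: 4 trees catch fire, 5 burn out
  .....
  .....
  .F.FT
  FTFTT
  T.TTT
  TTTTT
Step 4: 5 trees catch fire, 4 burn out
  .....
  .....
  ....F
  .F.FT
  F.FTT
  TTTTT
Step 5: 4 trees catch fire, 5 burn out
  .....
  .....
  .....
  ....F
  ...FT
  FTFTT
Step 6: 3 trees catch fire, 4 burn out
  .....
  .....
  .....
  .....
  ....F
  .F.FT

.....
.....
.....
.....
....F
.F.FT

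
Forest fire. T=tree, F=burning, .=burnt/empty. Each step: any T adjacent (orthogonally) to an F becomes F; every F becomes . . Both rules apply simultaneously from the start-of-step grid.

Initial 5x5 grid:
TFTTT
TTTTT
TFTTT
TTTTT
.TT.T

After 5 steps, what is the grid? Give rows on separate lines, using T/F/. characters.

Step 1: 6 trees catch fire, 2 burn out
  F.FTT
  TFTTT
  F.FTT
  TFTTT
  .TT.T
Step 2: 7 trees catch fire, 6 burn out
  ...FT
  F.FTT
  ...FT
  F.FTT
  .FT.T
Step 3: 5 trees catch fire, 7 burn out
  ....F
  ...FT
  ....F
  ...FT
  ..F.T
Step 4: 2 trees catch fire, 5 burn out
  .....
  ....F
  .....
  ....F
  ....T
Step 5: 1 trees catch fire, 2 burn out
  .....
  .....
  .....
  .....
  ....F

.....
.....
.....
.....
....F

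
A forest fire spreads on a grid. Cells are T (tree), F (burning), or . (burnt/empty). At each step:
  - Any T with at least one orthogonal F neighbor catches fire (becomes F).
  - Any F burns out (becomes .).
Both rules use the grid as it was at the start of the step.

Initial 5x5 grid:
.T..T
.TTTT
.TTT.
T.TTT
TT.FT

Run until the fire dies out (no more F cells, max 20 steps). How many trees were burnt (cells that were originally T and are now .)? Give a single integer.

Answer: 13

Derivation:
Step 1: +2 fires, +1 burnt (F count now 2)
Step 2: +3 fires, +2 burnt (F count now 3)
Step 3: +2 fires, +3 burnt (F count now 2)
Step 4: +3 fires, +2 burnt (F count now 3)
Step 5: +2 fires, +3 burnt (F count now 2)
Step 6: +1 fires, +2 burnt (F count now 1)
Step 7: +0 fires, +1 burnt (F count now 0)
Fire out after step 7
Initially T: 16, now '.': 22
Total burnt (originally-T cells now '.'): 13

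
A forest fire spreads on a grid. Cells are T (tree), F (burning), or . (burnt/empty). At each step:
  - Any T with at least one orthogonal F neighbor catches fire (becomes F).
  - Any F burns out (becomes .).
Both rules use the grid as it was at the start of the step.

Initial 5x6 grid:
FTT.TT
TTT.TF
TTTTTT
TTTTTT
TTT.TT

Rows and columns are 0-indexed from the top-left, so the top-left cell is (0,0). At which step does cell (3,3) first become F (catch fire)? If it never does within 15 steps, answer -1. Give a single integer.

Step 1: cell (3,3)='T' (+5 fires, +2 burnt)
Step 2: cell (3,3)='T' (+6 fires, +5 burnt)
Step 3: cell (3,3)='T' (+6 fires, +6 burnt)
Step 4: cell (3,3)='F' (+5 fires, +6 burnt)
  -> target ignites at step 4
Step 5: cell (3,3)='.' (+2 fires, +5 burnt)
Step 6: cell (3,3)='.' (+1 fires, +2 burnt)
Step 7: cell (3,3)='.' (+0 fires, +1 burnt)
  fire out at step 7

4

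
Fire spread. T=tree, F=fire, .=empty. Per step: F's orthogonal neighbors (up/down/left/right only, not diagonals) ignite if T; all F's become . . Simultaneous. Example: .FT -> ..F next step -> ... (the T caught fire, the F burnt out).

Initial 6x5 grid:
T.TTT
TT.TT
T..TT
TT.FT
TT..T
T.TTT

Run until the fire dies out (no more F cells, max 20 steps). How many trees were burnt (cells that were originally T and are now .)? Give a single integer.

Step 1: +2 fires, +1 burnt (F count now 2)
Step 2: +3 fires, +2 burnt (F count now 3)
Step 3: +3 fires, +3 burnt (F count now 3)
Step 4: +3 fires, +3 burnt (F count now 3)
Step 5: +1 fires, +3 burnt (F count now 1)
Step 6: +0 fires, +1 burnt (F count now 0)
Fire out after step 6
Initially T: 21, now '.': 21
Total burnt (originally-T cells now '.'): 12

Answer: 12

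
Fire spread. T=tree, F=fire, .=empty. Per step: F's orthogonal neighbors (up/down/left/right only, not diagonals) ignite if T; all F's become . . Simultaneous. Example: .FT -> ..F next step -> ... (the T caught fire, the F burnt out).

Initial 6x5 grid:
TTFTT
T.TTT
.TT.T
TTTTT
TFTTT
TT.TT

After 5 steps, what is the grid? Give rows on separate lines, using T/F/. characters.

Step 1: 7 trees catch fire, 2 burn out
  TF.FT
  T.FTT
  .TT.T
  TFTTT
  F.FTT
  TF.TT
Step 2: 9 trees catch fire, 7 burn out
  F...F
  T..FT
  .FF.T
  F.FTT
  ...FT
  F..TT
Step 3: 5 trees catch fire, 9 burn out
  .....
  F...F
  ....T
  ...FT
  ....F
  ...FT
Step 4: 3 trees catch fire, 5 burn out
  .....
  .....
  ....F
  ....F
  .....
  ....F
Step 5: 0 trees catch fire, 3 burn out
  .....
  .....
  .....
  .....
  .....
  .....

.....
.....
.....
.....
.....
.....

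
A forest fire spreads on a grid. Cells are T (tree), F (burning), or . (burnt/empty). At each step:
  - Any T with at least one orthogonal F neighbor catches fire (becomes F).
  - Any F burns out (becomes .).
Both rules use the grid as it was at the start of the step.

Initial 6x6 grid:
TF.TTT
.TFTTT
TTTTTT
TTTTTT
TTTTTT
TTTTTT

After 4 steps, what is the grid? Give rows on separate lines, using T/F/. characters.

Step 1: 4 trees catch fire, 2 burn out
  F..TTT
  .F.FTT
  TTFTTT
  TTTTTT
  TTTTTT
  TTTTTT
Step 2: 5 trees catch fire, 4 burn out
  ...FTT
  ....FT
  TF.FTT
  TTFTTT
  TTTTTT
  TTTTTT
Step 3: 7 trees catch fire, 5 burn out
  ....FT
  .....F
  F...FT
  TF.FTT
  TTFTTT
  TTTTTT
Step 4: 7 trees catch fire, 7 burn out
  .....F
  ......
  .....F
  F...FT
  TF.FTT
  TTFTTT

.....F
......
.....F
F...FT
TF.FTT
TTFTTT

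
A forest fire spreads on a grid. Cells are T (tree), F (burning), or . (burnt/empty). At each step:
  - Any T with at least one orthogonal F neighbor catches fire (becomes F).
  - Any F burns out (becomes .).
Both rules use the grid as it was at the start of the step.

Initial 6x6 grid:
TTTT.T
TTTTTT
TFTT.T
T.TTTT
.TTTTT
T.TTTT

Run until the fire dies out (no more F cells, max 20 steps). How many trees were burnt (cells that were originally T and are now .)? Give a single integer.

Answer: 29

Derivation:
Step 1: +3 fires, +1 burnt (F count now 3)
Step 2: +6 fires, +3 burnt (F count now 6)
Step 3: +5 fires, +6 burnt (F count now 5)
Step 4: +6 fires, +5 burnt (F count now 6)
Step 5: +4 fires, +6 burnt (F count now 4)
Step 6: +4 fires, +4 burnt (F count now 4)
Step 7: +1 fires, +4 burnt (F count now 1)
Step 8: +0 fires, +1 burnt (F count now 0)
Fire out after step 8
Initially T: 30, now '.': 35
Total burnt (originally-T cells now '.'): 29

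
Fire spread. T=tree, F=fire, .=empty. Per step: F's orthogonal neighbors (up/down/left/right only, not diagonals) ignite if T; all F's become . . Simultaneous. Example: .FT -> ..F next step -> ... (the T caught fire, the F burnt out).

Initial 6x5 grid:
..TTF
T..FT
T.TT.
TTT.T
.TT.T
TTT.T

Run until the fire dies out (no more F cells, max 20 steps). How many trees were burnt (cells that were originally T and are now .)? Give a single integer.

Step 1: +3 fires, +2 burnt (F count now 3)
Step 2: +2 fires, +3 burnt (F count now 2)
Step 3: +1 fires, +2 burnt (F count now 1)
Step 4: +2 fires, +1 burnt (F count now 2)
Step 5: +3 fires, +2 burnt (F count now 3)
Step 6: +2 fires, +3 burnt (F count now 2)
Step 7: +2 fires, +2 burnt (F count now 2)
Step 8: +0 fires, +2 burnt (F count now 0)
Fire out after step 8
Initially T: 18, now '.': 27
Total burnt (originally-T cells now '.'): 15

Answer: 15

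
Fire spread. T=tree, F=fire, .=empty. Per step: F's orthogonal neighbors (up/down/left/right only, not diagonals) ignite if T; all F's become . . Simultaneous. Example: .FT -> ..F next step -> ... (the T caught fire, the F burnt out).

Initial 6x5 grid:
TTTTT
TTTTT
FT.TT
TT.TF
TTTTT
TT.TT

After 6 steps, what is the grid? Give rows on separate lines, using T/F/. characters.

Step 1: 6 trees catch fire, 2 burn out
  TTTTT
  FTTTT
  .F.TF
  FT.F.
  TTTTF
  TT.TT
Step 2: 8 trees catch fire, 6 burn out
  FTTTT
  .FTTF
  ...F.
  .F...
  FTTF.
  TT.TF
Step 3: 8 trees catch fire, 8 burn out
  .FTTF
  ..FF.
  .....
  .....
  .FF..
  FT.F.
Step 4: 3 trees catch fire, 8 burn out
  ..FF.
  .....
  .....
  .....
  .....
  .F...
Step 5: 0 trees catch fire, 3 burn out
  .....
  .....
  .....
  .....
  .....
  .....
Step 6: 0 trees catch fire, 0 burn out
  .....
  .....
  .....
  .....
  .....
  .....

.....
.....
.....
.....
.....
.....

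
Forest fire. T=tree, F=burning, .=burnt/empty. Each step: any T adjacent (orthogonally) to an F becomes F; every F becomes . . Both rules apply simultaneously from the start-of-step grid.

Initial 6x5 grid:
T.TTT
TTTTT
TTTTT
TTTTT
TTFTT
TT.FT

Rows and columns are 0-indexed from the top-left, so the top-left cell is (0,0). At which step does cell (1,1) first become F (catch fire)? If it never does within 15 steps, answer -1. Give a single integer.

Step 1: cell (1,1)='T' (+4 fires, +2 burnt)
Step 2: cell (1,1)='T' (+6 fires, +4 burnt)
Step 3: cell (1,1)='T' (+6 fires, +6 burnt)
Step 4: cell (1,1)='F' (+5 fires, +6 burnt)
  -> target ignites at step 4
Step 5: cell (1,1)='.' (+3 fires, +5 burnt)
Step 6: cell (1,1)='.' (+2 fires, +3 burnt)
Step 7: cell (1,1)='.' (+0 fires, +2 burnt)
  fire out at step 7

4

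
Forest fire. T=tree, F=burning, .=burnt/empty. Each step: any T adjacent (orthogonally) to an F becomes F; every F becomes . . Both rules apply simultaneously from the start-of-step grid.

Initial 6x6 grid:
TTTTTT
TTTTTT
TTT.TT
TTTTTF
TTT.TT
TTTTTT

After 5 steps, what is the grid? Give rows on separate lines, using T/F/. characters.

Step 1: 3 trees catch fire, 1 burn out
  TTTTTT
  TTTTTT
  TTT.TF
  TTTTF.
  TTT.TF
  TTTTTT
Step 2: 5 trees catch fire, 3 burn out
  TTTTTT
  TTTTTF
  TTT.F.
  TTTF..
  TTT.F.
  TTTTTF
Step 3: 4 trees catch fire, 5 burn out
  TTTTTF
  TTTTF.
  TTT...
  TTF...
  TTT...
  TTTTF.
Step 4: 6 trees catch fire, 4 burn out
  TTTTF.
  TTTF..
  TTF...
  TF....
  TTF...
  TTTF..
Step 5: 6 trees catch fire, 6 burn out
  TTTF..
  TTF...
  TF....
  F.....
  TF....
  TTF...

TTTF..
TTF...
TF....
F.....
TF....
TTF...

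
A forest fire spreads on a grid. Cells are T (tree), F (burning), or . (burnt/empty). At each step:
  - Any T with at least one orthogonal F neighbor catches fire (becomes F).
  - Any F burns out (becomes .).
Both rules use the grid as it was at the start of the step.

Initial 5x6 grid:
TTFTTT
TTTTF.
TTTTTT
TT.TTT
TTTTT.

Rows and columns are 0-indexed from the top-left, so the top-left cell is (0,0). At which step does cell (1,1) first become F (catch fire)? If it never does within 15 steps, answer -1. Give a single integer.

Step 1: cell (1,1)='T' (+6 fires, +2 burnt)
Step 2: cell (1,1)='F' (+7 fires, +6 burnt)
  -> target ignites at step 2
Step 3: cell (1,1)='.' (+5 fires, +7 burnt)
Step 4: cell (1,1)='.' (+3 fires, +5 burnt)
Step 5: cell (1,1)='.' (+3 fires, +3 burnt)
Step 6: cell (1,1)='.' (+1 fires, +3 burnt)
Step 7: cell (1,1)='.' (+0 fires, +1 burnt)
  fire out at step 7

2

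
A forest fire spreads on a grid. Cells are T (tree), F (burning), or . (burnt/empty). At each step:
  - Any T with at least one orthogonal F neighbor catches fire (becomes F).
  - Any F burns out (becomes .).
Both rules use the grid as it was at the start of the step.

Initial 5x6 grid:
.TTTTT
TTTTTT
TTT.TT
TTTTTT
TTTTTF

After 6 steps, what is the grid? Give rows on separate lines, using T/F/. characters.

Step 1: 2 trees catch fire, 1 burn out
  .TTTTT
  TTTTTT
  TTT.TT
  TTTTTF
  TTTTF.
Step 2: 3 trees catch fire, 2 burn out
  .TTTTT
  TTTTTT
  TTT.TF
  TTTTF.
  TTTF..
Step 3: 4 trees catch fire, 3 burn out
  .TTTTT
  TTTTTF
  TTT.F.
  TTTF..
  TTF...
Step 4: 4 trees catch fire, 4 burn out
  .TTTTF
  TTTTF.
  TTT...
  TTF...
  TF....
Step 5: 5 trees catch fire, 4 burn out
  .TTTF.
  TTTF..
  TTF...
  TF....
  F.....
Step 6: 4 trees catch fire, 5 burn out
  .TTF..
  TTF...
  TF....
  F.....
  ......

.TTF..
TTF...
TF....
F.....
......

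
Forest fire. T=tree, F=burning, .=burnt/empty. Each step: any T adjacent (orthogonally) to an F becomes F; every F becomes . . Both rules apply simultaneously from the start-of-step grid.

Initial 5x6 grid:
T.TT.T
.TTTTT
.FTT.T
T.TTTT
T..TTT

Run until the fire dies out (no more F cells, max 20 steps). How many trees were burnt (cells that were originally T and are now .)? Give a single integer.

Step 1: +2 fires, +1 burnt (F count now 2)
Step 2: +3 fires, +2 burnt (F count now 3)
Step 3: +3 fires, +3 burnt (F count now 3)
Step 4: +4 fires, +3 burnt (F count now 4)
Step 5: +3 fires, +4 burnt (F count now 3)
Step 6: +3 fires, +3 burnt (F count now 3)
Step 7: +0 fires, +3 burnt (F count now 0)
Fire out after step 7
Initially T: 21, now '.': 27
Total burnt (originally-T cells now '.'): 18

Answer: 18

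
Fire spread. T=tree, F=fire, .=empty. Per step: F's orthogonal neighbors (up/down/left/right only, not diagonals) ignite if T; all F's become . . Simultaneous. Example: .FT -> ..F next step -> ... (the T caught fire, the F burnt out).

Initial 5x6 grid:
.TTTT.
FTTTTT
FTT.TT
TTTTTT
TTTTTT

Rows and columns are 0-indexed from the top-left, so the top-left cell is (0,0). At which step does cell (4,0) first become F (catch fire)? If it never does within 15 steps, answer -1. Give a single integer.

Step 1: cell (4,0)='T' (+3 fires, +2 burnt)
Step 2: cell (4,0)='F' (+5 fires, +3 burnt)
  -> target ignites at step 2
Step 3: cell (4,0)='.' (+4 fires, +5 burnt)
Step 4: cell (4,0)='.' (+4 fires, +4 burnt)
Step 5: cell (4,0)='.' (+5 fires, +4 burnt)
Step 6: cell (4,0)='.' (+3 fires, +5 burnt)
Step 7: cell (4,0)='.' (+1 fires, +3 burnt)
Step 8: cell (4,0)='.' (+0 fires, +1 burnt)
  fire out at step 8

2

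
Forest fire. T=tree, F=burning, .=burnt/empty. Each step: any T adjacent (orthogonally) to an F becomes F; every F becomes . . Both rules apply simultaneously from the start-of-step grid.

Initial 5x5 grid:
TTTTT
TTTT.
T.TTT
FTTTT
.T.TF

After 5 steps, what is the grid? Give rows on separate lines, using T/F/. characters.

Step 1: 4 trees catch fire, 2 burn out
  TTTTT
  TTTT.
  F.TTT
  .FTTF
  .T.F.
Step 2: 5 trees catch fire, 4 burn out
  TTTTT
  FTTT.
  ..TTF
  ..FF.
  .F...
Step 3: 4 trees catch fire, 5 burn out
  FTTTT
  .FTT.
  ..FF.
  .....
  .....
Step 4: 3 trees catch fire, 4 burn out
  .FTTT
  ..FF.
  .....
  .....
  .....
Step 5: 2 trees catch fire, 3 burn out
  ..FFT
  .....
  .....
  .....
  .....

..FFT
.....
.....
.....
.....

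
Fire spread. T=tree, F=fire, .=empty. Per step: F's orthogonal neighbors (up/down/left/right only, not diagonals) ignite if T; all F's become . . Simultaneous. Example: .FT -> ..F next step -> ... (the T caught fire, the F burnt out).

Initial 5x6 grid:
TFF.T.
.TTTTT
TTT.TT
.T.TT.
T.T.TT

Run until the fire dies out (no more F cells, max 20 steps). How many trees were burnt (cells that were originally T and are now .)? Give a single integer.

Answer: 17

Derivation:
Step 1: +3 fires, +2 burnt (F count now 3)
Step 2: +3 fires, +3 burnt (F count now 3)
Step 3: +3 fires, +3 burnt (F count now 3)
Step 4: +3 fires, +3 burnt (F count now 3)
Step 5: +2 fires, +3 burnt (F count now 2)
Step 6: +2 fires, +2 burnt (F count now 2)
Step 7: +1 fires, +2 burnt (F count now 1)
Step 8: +0 fires, +1 burnt (F count now 0)
Fire out after step 8
Initially T: 19, now '.': 28
Total burnt (originally-T cells now '.'): 17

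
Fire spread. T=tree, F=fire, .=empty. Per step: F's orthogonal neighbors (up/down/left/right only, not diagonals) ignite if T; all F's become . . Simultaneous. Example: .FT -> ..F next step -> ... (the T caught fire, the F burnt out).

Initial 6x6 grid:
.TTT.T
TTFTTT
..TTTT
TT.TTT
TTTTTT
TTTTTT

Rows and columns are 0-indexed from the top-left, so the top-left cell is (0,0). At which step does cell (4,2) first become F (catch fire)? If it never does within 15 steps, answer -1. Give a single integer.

Step 1: cell (4,2)='T' (+4 fires, +1 burnt)
Step 2: cell (4,2)='T' (+5 fires, +4 burnt)
Step 3: cell (4,2)='T' (+3 fires, +5 burnt)
Step 4: cell (4,2)='T' (+4 fires, +3 burnt)
Step 5: cell (4,2)='F' (+4 fires, +4 burnt)
  -> target ignites at step 5
Step 6: cell (4,2)='.' (+4 fires, +4 burnt)
Step 7: cell (4,2)='.' (+4 fires, +4 burnt)
Step 8: cell (4,2)='.' (+2 fires, +4 burnt)
Step 9: cell (4,2)='.' (+0 fires, +2 burnt)
  fire out at step 9

5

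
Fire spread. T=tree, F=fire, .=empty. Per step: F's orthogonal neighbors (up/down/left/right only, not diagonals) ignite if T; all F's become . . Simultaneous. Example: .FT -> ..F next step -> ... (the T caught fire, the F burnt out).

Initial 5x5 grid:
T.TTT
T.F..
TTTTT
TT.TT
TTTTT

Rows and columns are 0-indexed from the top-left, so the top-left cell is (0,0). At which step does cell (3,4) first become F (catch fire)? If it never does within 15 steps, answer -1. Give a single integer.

Step 1: cell (3,4)='T' (+2 fires, +1 burnt)
Step 2: cell (3,4)='T' (+3 fires, +2 burnt)
Step 3: cell (3,4)='T' (+5 fires, +3 burnt)
Step 4: cell (3,4)='F' (+5 fires, +5 burnt)
  -> target ignites at step 4
Step 5: cell (3,4)='.' (+4 fires, +5 burnt)
Step 6: cell (3,4)='.' (+0 fires, +4 burnt)
  fire out at step 6

4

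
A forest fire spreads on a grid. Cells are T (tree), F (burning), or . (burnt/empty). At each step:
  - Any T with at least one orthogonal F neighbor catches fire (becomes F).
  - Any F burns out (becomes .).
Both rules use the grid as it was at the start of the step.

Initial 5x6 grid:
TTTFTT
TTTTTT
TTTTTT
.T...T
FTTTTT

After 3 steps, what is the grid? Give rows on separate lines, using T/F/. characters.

Step 1: 4 trees catch fire, 2 burn out
  TTF.FT
  TTTFTT
  TTTTTT
  .T...T
  .FTTTT
Step 2: 7 trees catch fire, 4 burn out
  TF...F
  TTF.FT
  TTTFTT
  .F...T
  ..FTTT
Step 3: 7 trees catch fire, 7 burn out
  F.....
  TF...F
  TFF.FT
  .....T
  ...FTT

F.....
TF...F
TFF.FT
.....T
...FTT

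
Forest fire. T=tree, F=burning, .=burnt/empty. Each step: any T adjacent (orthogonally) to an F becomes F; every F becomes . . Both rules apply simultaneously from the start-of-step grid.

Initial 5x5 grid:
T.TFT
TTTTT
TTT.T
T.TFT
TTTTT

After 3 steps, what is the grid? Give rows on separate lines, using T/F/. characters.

Step 1: 6 trees catch fire, 2 burn out
  T.F.F
  TTTFT
  TTT.T
  T.F.F
  TTTFT
Step 2: 6 trees catch fire, 6 burn out
  T....
  TTF.F
  TTF.F
  T....
  TTF.F
Step 3: 3 trees catch fire, 6 burn out
  T....
  TF...
  TF...
  T....
  TF...

T....
TF...
TF...
T....
TF...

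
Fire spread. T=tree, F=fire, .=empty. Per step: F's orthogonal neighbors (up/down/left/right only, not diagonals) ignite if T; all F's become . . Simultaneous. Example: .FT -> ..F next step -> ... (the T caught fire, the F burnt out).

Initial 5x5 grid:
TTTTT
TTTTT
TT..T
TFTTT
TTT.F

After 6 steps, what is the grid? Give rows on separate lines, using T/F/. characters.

Step 1: 5 trees catch fire, 2 burn out
  TTTTT
  TTTTT
  TF..T
  F.FTF
  TFT..
Step 2: 6 trees catch fire, 5 burn out
  TTTTT
  TFTTT
  F...F
  ...F.
  F.F..
Step 3: 4 trees catch fire, 6 burn out
  TFTTT
  F.FTF
  .....
  .....
  .....
Step 4: 4 trees catch fire, 4 burn out
  F.FTF
  ...F.
  .....
  .....
  .....
Step 5: 1 trees catch fire, 4 burn out
  ...F.
  .....
  .....
  .....
  .....
Step 6: 0 trees catch fire, 1 burn out
  .....
  .....
  .....
  .....
  .....

.....
.....
.....
.....
.....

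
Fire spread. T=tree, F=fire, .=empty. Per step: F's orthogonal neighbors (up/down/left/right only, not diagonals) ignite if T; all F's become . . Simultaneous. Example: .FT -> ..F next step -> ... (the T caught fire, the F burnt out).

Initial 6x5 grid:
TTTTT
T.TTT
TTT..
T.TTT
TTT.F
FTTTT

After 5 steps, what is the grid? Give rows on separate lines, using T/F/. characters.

Step 1: 4 trees catch fire, 2 burn out
  TTTTT
  T.TTT
  TTT..
  T.TTF
  FTT..
  .FTTF
Step 2: 5 trees catch fire, 4 burn out
  TTTTT
  T.TTT
  TTT..
  F.TF.
  .FT..
  ..FF.
Step 3: 3 trees catch fire, 5 burn out
  TTTTT
  T.TTT
  FTT..
  ..F..
  ..F..
  .....
Step 4: 3 trees catch fire, 3 burn out
  TTTTT
  F.TTT
  .FF..
  .....
  .....
  .....
Step 5: 2 trees catch fire, 3 burn out
  FTTTT
  ..FTT
  .....
  .....
  .....
  .....

FTTTT
..FTT
.....
.....
.....
.....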